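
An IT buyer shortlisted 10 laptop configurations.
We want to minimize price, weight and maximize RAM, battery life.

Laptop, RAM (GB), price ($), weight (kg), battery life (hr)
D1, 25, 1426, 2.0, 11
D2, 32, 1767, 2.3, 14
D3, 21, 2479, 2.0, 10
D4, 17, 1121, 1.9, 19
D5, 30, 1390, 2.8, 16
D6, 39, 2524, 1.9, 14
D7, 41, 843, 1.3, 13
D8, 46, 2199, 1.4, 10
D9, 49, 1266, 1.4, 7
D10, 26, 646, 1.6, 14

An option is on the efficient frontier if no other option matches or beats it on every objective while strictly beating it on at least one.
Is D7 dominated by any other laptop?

D1: worse on RAM (25 vs 41).
D2: worse on RAM (32 vs 41).
D3: worse on RAM (21 vs 41).
D4: worse on RAM (17 vs 41).
D5: worse on RAM (30 vs 41).
D6: worse on RAM (39 vs 41).
D8: worse on price (2199 vs 843).
D9: worse on price (1266 vs 843).
D10: worse on RAM (26 vs 41).
No option is at least as good as D7 on every objective and strictly better on one.

No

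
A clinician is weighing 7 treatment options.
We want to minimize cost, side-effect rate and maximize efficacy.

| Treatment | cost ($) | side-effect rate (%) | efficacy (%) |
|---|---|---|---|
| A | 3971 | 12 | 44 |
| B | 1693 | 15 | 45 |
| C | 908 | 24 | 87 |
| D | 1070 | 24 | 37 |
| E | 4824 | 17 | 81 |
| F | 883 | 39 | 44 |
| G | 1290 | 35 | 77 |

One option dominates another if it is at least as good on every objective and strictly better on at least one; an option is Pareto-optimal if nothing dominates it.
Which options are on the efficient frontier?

A, B, C, E, F

A: not dominated (best side-effect rate).
B: not dominated.
C: not dominated (best efficacy).
D: dominated by C (cost 908≤1070, side-effect rate 24≤24, efficacy 87≥37).
E: not dominated.
F: not dominated (best cost).
G: dominated by C (cost 908≤1290, side-effect rate 24≤35, efficacy 87≥77).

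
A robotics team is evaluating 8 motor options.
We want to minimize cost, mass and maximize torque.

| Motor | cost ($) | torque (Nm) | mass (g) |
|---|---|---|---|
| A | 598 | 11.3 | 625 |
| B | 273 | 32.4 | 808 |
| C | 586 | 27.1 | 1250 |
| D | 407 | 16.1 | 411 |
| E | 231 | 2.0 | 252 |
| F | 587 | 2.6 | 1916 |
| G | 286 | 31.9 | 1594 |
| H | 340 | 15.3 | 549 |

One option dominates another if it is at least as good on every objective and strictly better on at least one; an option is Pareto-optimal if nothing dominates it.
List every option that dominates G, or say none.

B: cost 273≤286, torque 32.4≥31.9, mass 808≤1594 — dominates G.
Others (A, C, D, E, F, H) are each worse than G on at least one objective.

B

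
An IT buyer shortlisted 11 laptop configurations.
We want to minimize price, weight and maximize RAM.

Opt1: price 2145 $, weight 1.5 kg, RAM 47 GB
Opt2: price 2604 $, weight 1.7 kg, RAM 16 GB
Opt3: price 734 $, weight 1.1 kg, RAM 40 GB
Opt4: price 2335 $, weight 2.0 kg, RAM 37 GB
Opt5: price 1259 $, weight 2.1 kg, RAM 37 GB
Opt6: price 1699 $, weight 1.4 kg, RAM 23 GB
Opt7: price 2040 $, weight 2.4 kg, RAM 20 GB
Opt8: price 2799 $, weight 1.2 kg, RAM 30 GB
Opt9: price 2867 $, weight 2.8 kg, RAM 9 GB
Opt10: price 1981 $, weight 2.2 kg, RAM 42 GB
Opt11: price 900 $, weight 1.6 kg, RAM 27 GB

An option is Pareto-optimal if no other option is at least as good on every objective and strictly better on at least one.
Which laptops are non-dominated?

Opt1: not dominated (best RAM).
Opt2: dominated by Opt1 (price 2145≤2604, weight 1.5≤1.7, RAM 47≥16).
Opt3: not dominated (best price).
Opt4: dominated by Opt1 (price 2145≤2335, weight 1.5≤2.0, RAM 47≥37).
Opt5: dominated by Opt3 (price 734≤1259, weight 1.1≤2.1, RAM 40≥37).
Opt6: dominated by Opt3 (price 734≤1699, weight 1.1≤1.4, RAM 40≥23).
Opt7: dominated by Opt3 (price 734≤2040, weight 1.1≤2.4, RAM 40≥20).
Opt8: dominated by Opt3 (price 734≤2799, weight 1.1≤1.2, RAM 40≥30).
Opt9: dominated by Opt1 (price 2145≤2867, weight 1.5≤2.8, RAM 47≥9).
Opt10: not dominated.
Opt11: dominated by Opt3 (price 734≤900, weight 1.1≤1.6, RAM 40≥27).

Opt1, Opt3, Opt10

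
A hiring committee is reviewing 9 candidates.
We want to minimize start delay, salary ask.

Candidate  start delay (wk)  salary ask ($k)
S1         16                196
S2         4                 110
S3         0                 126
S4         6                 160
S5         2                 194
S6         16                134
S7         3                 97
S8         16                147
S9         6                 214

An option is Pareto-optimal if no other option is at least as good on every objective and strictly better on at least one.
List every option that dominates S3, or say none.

S1: worse on start delay (16 vs 0).
S2: worse on start delay (4 vs 0).
S4: worse on start delay (6 vs 0).
S5: worse on start delay (2 vs 0).
S6: worse on start delay (16 vs 0).
S7: worse on start delay (3 vs 0).
S8: worse on start delay (16 vs 0).
S9: worse on start delay (6 vs 0).
No option dominates S3.

none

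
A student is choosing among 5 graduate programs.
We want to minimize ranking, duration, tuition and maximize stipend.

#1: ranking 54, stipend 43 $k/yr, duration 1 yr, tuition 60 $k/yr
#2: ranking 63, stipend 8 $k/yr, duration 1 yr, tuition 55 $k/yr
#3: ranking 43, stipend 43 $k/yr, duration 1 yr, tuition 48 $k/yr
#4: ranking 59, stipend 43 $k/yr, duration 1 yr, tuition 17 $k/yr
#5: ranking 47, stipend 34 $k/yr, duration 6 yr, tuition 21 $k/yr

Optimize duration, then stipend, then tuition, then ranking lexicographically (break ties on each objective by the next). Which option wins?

First minimize duration: best is 1, kept {#1, #2, #3, #4}.
Then maximize stipend: best is 43, kept {#1, #3, #4}.
Then minimize tuition: best is 17, kept {#4}.

#4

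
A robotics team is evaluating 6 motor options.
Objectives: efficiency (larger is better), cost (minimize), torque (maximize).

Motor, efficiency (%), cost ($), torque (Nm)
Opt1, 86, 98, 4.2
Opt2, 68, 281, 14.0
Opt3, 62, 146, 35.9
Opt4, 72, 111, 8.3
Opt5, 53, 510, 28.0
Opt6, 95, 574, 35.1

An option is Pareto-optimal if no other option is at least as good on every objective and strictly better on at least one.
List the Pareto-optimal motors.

Opt1: not dominated (best cost).
Opt2: not dominated.
Opt3: not dominated (best torque).
Opt4: not dominated.
Opt5: dominated by Opt3 (efficiency 62≥53, cost 146≤510, torque 35.9≥28.0).
Opt6: not dominated (best efficiency).

Opt1, Opt2, Opt3, Opt4, Opt6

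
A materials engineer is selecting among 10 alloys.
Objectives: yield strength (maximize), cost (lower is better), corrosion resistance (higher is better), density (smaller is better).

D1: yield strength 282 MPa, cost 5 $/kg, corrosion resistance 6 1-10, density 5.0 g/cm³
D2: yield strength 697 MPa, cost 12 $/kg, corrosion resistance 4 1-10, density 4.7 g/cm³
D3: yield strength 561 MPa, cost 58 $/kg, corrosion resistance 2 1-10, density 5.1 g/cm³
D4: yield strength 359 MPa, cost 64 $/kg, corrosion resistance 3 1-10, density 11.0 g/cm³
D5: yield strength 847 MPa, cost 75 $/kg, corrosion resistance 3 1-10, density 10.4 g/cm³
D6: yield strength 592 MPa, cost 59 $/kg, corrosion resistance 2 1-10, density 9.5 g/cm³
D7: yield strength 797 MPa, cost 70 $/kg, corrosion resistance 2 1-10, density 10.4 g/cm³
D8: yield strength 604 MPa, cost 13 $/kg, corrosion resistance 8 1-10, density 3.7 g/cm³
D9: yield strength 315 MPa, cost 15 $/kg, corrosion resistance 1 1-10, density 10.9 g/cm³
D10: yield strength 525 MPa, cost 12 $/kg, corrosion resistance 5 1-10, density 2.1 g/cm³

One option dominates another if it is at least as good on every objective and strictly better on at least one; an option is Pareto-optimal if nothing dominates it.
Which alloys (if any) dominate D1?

D2: worse on cost (12 vs 5).
D3: worse on cost (58 vs 5).
D4: worse on cost (64 vs 5).
D5: worse on cost (75 vs 5).
D6: worse on cost (59 vs 5).
D7: worse on cost (70 vs 5).
D8: worse on cost (13 vs 5).
D9: worse on cost (15 vs 5).
D10: worse on cost (12 vs 5).
No option dominates D1.

none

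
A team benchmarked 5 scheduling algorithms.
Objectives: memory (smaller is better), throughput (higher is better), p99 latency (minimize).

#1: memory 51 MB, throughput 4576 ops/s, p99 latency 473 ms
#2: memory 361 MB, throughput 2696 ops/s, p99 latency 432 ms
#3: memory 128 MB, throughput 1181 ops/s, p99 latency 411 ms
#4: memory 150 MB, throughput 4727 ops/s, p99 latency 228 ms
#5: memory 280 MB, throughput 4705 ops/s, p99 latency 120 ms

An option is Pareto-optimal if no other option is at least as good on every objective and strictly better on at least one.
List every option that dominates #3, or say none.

none

#1: worse on p99 latency (473 vs 411).
#2: worse on memory (361 vs 128).
#4: worse on memory (150 vs 128).
#5: worse on memory (280 vs 128).
No option dominates #3.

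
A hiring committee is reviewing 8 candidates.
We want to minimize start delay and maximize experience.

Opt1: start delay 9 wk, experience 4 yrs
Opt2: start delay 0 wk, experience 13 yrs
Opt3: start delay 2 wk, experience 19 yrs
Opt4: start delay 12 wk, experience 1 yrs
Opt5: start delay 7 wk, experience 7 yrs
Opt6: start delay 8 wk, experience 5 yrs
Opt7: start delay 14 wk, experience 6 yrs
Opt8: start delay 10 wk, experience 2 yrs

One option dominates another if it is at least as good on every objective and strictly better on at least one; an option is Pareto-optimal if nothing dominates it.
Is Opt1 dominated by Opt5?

Yes

Opt5 vs Opt1: start delay 7≤9, experience 7≥4 — Opt5 is at least as good on every objective with at least one strict improvement.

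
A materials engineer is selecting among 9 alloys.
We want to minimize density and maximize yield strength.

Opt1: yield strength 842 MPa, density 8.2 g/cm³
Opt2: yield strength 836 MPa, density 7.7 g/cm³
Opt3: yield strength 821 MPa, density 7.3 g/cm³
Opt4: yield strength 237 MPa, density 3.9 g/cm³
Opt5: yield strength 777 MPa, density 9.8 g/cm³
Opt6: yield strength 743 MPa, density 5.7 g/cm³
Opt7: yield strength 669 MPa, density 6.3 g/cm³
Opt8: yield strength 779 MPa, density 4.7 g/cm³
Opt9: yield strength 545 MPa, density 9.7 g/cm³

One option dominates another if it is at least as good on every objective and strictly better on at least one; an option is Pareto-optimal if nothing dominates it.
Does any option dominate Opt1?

No

Opt2: worse on yield strength (836 vs 842).
Opt3: worse on yield strength (821 vs 842).
Opt4: worse on yield strength (237 vs 842).
Opt5: worse on yield strength (777 vs 842).
Opt6: worse on yield strength (743 vs 842).
Opt7: worse on yield strength (669 vs 842).
Opt8: worse on yield strength (779 vs 842).
Opt9: worse on yield strength (545 vs 842).
No option is at least as good as Opt1 on every objective and strictly better on one.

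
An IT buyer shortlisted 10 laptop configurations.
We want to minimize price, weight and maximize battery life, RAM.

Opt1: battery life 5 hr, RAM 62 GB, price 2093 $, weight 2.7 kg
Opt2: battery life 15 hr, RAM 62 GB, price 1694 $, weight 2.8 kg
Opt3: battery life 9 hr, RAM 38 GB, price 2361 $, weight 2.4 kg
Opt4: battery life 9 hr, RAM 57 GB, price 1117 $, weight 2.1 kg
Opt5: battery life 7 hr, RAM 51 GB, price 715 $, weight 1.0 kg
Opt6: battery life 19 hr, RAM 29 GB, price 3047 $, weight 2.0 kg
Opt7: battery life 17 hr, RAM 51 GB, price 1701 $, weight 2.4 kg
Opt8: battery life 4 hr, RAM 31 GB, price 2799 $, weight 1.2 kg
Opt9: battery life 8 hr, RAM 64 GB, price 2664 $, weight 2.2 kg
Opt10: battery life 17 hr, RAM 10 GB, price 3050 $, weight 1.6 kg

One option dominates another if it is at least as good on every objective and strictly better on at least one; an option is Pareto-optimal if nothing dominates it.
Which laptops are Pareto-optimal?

Opt1: not dominated.
Opt2: not dominated.
Opt3: dominated by Opt4 (battery life 9≥9, RAM 57≥38, price 1117≤2361, weight 2.1≤2.4).
Opt4: not dominated.
Opt5: not dominated (best price).
Opt6: not dominated (best battery life).
Opt7: not dominated.
Opt8: dominated by Opt5 (battery life 7≥4, RAM 51≥31, price 715≤2799, weight 1.0≤1.2).
Opt9: not dominated (best RAM).
Opt10: not dominated.

Opt1, Opt2, Opt4, Opt5, Opt6, Opt7, Opt9, Opt10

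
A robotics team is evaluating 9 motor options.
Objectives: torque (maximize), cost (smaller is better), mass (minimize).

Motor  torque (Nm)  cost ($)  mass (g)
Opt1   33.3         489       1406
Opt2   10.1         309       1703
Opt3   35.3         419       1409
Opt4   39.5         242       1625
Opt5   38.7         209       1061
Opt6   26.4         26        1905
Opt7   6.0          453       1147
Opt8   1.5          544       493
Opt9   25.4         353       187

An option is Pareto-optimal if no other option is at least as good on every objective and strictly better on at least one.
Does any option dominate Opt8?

Opt9 vs Opt8: torque 25.4≥1.5, cost 353≤544, mass 187≤493 — Opt9 is at least as good on every objective and strictly better on at least one, so Opt9 dominates Opt8.

Yes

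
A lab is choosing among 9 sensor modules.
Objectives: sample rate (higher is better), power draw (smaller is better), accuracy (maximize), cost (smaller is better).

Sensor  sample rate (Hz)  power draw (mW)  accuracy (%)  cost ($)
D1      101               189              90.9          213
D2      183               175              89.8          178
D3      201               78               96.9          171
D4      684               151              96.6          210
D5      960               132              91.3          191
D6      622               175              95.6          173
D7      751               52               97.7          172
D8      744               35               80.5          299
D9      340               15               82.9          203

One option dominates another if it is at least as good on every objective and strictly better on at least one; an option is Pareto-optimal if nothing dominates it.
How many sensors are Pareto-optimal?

D1: dominated by D3 (sample rate 201≥101, power draw 78≤189, accuracy 96.9≥90.9, cost 171≤213).
D2: dominated by D3 (sample rate 201≥183, power draw 78≤175, accuracy 96.9≥89.8, cost 171≤178).
D3: not dominated (best cost).
D4: dominated by D7 (sample rate 751≥684, power draw 52≤151, accuracy 97.7≥96.6, cost 172≤210).
D5: not dominated (best sample rate).
D6: dominated by D7 (sample rate 751≥622, power draw 52≤175, accuracy 97.7≥95.6, cost 172≤173).
D7: not dominated (best accuracy).
D8: not dominated.
D9: not dominated (best power draw).
Pareto-optimal: D3, D5, D7, D8, D9 → 5.

5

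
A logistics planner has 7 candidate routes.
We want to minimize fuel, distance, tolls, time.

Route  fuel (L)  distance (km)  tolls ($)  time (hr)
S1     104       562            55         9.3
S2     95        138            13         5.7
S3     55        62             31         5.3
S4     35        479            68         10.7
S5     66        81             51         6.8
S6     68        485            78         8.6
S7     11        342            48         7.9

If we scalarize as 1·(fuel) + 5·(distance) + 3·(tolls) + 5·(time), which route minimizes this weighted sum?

S3

S1: 1·104 + 5·562 + 3·55 + 5·9.3 = 3125.5
S2: 1·95 + 5·138 + 3·13 + 5·5.7 = 852.5
S3: 1·55 + 5·62 + 3·31 + 5·5.3 = 484.5
S4: 1·35 + 5·479 + 3·68 + 5·10.7 = 2687.5
S5: 1·66 + 5·81 + 3·51 + 5·6.8 = 658.0
S6: 1·68 + 5·485 + 3·78 + 5·8.6 = 2770.0
S7: 1·11 + 5·342 + 3·48 + 5·7.9 = 1904.5
Lowest: S3 at 484.5.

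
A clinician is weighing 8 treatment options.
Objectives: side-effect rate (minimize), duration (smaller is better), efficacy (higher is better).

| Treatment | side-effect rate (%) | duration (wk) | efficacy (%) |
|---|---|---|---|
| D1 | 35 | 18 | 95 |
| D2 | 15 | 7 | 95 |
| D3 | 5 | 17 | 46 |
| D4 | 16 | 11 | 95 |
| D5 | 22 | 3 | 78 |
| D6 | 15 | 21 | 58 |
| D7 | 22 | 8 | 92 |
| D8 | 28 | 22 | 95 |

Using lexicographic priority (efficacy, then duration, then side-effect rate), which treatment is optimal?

First maximize efficacy: best is 95, kept {D1, D2, D4, D8}.
Then minimize duration: best is 7, kept {D2}.

D2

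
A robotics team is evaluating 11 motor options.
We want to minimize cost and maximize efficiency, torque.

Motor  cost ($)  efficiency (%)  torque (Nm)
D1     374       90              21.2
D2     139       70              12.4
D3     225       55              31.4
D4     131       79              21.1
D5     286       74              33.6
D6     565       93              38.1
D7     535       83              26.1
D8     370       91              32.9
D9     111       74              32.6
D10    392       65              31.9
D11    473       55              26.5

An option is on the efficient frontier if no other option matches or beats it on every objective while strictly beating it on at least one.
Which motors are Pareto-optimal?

D1: dominated by D8 (cost 370≤374, efficiency 91≥90, torque 32.9≥21.2).
D2: dominated by D4 (cost 131≤139, efficiency 79≥70, torque 21.1≥12.4).
D3: dominated by D9 (cost 111≤225, efficiency 74≥55, torque 32.6≥31.4).
D4: not dominated.
D5: not dominated.
D6: not dominated (best efficiency).
D7: dominated by D8 (cost 370≤535, efficiency 91≥83, torque 32.9≥26.1).
D8: not dominated.
D9: not dominated (best cost).
D10: dominated by D5 (cost 286≤392, efficiency 74≥65, torque 33.6≥31.9).
D11: dominated by D3 (cost 225≤473, efficiency 55≥55, torque 31.4≥26.5).

D4, D5, D6, D8, D9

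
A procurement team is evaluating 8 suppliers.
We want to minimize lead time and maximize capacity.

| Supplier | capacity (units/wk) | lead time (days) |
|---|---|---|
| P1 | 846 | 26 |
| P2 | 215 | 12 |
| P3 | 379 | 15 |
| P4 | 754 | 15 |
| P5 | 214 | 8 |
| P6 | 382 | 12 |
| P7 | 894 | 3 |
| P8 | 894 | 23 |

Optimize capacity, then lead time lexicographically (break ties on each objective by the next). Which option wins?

First maximize capacity: best is 894, kept {P7, P8}.
Then minimize lead time: best is 3, kept {P7}.

P7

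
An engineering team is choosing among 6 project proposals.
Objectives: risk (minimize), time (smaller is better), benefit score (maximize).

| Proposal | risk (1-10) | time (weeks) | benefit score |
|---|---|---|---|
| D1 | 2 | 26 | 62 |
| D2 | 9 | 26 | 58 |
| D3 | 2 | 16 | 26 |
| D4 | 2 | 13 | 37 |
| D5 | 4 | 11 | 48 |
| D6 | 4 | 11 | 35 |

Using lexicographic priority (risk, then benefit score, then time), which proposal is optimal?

D1

First minimize risk: best is 2, kept {D1, D3, D4}.
Then maximize benefit score: best is 62, kept {D1}.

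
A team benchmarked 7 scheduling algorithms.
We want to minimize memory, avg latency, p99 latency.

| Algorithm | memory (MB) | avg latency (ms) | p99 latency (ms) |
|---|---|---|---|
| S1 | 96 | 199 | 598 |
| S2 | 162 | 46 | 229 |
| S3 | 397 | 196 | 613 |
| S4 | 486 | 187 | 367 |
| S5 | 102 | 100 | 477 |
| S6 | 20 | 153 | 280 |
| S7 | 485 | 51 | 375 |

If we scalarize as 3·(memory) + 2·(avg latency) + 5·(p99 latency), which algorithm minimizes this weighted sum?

S1: 3·96 + 2·199 + 5·598 = 3676
S2: 3·162 + 2·46 + 5·229 = 1723
S3: 3·397 + 2·196 + 5·613 = 4648
S4: 3·486 + 2·187 + 5·367 = 3667
S5: 3·102 + 2·100 + 5·477 = 2891
S6: 3·20 + 2·153 + 5·280 = 1766
S7: 3·485 + 2·51 + 5·375 = 3432
Lowest: S2 at 1723.

S2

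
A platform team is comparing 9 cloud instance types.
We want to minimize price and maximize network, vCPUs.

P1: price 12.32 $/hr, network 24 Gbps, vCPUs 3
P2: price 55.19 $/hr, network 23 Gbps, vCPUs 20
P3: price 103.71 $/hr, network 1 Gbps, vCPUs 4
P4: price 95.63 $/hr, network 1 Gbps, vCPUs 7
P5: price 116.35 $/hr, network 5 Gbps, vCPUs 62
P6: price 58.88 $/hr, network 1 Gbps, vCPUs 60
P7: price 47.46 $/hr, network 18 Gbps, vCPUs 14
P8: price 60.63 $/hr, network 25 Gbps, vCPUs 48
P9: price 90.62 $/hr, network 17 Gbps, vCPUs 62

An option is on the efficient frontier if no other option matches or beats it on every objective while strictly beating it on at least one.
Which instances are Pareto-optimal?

P1: not dominated (best price).
P2: not dominated.
P3: dominated by P2 (price 55.19≤103.71, network 23≥1, vCPUs 20≥4).
P4: dominated by P2 (price 55.19≤95.63, network 23≥1, vCPUs 20≥7).
P5: dominated by P9 (price 90.62≤116.35, network 17≥5, vCPUs 62≥62).
P6: not dominated.
P7: not dominated.
P8: not dominated (best network).
P9: not dominated.

P1, P2, P6, P7, P8, P9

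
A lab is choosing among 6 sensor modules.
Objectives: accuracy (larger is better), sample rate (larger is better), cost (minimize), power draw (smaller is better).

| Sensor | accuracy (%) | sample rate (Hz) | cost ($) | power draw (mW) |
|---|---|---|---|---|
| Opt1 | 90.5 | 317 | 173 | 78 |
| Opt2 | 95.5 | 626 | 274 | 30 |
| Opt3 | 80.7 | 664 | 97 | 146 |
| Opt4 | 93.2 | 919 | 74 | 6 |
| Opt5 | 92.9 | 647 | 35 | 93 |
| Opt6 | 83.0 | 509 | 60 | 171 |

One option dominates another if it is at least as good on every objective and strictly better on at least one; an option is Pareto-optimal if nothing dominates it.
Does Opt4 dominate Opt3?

Opt4 vs Opt3: accuracy 93.2≥80.7, sample rate 919≥664, cost 74≤97, power draw 6≤146 — Opt4 is at least as good on every objective with at least one strict improvement.

Yes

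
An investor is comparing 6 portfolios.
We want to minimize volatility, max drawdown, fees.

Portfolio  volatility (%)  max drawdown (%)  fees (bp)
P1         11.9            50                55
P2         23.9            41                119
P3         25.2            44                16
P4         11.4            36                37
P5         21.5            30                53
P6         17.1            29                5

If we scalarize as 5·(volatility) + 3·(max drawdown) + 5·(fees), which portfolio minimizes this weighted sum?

P1: 5·11.9 + 3·50 + 5·55 = 484.5
P2: 5·23.9 + 3·41 + 5·119 = 837.5
P3: 5·25.2 + 3·44 + 5·16 = 338.0
P4: 5·11.4 + 3·36 + 5·37 = 350.0
P5: 5·21.5 + 3·30 + 5·53 = 462.5
P6: 5·17.1 + 3·29 + 5·5 = 197.5
Lowest: P6 at 197.5.

P6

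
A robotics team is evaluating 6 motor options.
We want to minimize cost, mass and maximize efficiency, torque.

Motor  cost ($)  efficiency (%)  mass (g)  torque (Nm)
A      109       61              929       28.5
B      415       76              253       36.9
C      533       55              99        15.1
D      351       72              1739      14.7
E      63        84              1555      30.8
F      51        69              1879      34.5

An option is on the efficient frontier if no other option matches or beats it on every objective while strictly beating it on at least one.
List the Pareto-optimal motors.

A: not dominated.
B: not dominated (best torque).
C: not dominated (best mass).
D: dominated by E (cost 63≤351, efficiency 84≥72, mass 1555≤1739, torque 30.8≥14.7).
E: not dominated (best efficiency).
F: not dominated (best cost).

A, B, C, E, F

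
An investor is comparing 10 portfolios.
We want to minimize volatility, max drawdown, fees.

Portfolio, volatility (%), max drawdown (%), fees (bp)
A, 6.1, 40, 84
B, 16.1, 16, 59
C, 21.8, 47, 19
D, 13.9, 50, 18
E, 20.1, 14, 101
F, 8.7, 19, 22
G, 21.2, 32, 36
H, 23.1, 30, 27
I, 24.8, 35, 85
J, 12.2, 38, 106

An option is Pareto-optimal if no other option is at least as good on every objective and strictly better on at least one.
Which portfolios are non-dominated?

A: not dominated (best volatility).
B: not dominated.
C: not dominated.
D: not dominated (best fees).
E: not dominated (best max drawdown).
F: not dominated.
G: dominated by F (volatility 8.7≤21.2, max drawdown 19≤32, fees 22≤36).
H: dominated by F (volatility 8.7≤23.1, max drawdown 19≤30, fees 22≤27).
I: dominated by B (volatility 16.1≤24.8, max drawdown 16≤35, fees 59≤85).
J: dominated by F (volatility 8.7≤12.2, max drawdown 19≤38, fees 22≤106).

A, B, C, D, E, F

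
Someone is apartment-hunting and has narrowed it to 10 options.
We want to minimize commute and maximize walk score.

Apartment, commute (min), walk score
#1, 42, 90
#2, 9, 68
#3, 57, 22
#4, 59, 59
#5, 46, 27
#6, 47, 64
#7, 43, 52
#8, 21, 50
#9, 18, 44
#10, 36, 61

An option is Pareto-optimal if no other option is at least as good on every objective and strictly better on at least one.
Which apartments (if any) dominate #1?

none

#2: worse on walk score (68 vs 90).
#3: worse on commute (57 vs 42).
#4: worse on commute (59 vs 42).
#5: worse on commute (46 vs 42).
#6: worse on commute (47 vs 42).
#7: worse on commute (43 vs 42).
#8: worse on walk score (50 vs 90).
#9: worse on walk score (44 vs 90).
#10: worse on walk score (61 vs 90).
No option dominates #1.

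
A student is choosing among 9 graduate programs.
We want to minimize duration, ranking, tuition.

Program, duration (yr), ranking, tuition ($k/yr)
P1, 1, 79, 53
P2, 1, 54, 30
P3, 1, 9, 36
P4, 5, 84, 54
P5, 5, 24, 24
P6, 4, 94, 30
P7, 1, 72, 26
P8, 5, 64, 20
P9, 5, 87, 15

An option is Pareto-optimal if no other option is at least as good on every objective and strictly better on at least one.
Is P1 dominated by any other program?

P2 vs P1: duration 1≤1, ranking 54≤79, tuition 30≤53 — P2 is at least as good on every objective and strictly better on at least one, so P2 dominates P1.

Yes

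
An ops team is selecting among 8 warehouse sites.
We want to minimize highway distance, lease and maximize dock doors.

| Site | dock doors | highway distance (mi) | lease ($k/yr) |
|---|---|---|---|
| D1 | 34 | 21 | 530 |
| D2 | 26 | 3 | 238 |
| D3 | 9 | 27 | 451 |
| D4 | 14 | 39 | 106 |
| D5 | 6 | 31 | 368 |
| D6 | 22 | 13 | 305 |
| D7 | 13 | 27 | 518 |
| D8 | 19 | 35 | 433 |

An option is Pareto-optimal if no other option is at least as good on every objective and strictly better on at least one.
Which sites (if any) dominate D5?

D2: dock doors 26≥6, highway distance 3≤31, lease 238≤368 — dominates D5.
D6: dock doors 22≥6, highway distance 13≤31, lease 305≤368 — dominates D5.
Others (D1, D3, D4, D7, D8) are each worse than D5 on at least one objective.

D2, D6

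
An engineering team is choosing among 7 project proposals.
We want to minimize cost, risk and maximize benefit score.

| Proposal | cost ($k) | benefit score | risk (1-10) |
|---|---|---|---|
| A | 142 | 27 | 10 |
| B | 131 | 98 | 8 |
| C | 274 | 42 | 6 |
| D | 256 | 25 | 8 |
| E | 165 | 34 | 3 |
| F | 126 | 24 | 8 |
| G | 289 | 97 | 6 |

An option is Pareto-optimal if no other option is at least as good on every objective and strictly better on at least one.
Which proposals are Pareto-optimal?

B, C, E, F, G

A: dominated by B (cost 131≤142, benefit score 98≥27, risk 8≤10).
B: not dominated (best benefit score).
C: not dominated.
D: dominated by B (cost 131≤256, benefit score 98≥25, risk 8≤8).
E: not dominated (best risk).
F: not dominated (best cost).
G: not dominated.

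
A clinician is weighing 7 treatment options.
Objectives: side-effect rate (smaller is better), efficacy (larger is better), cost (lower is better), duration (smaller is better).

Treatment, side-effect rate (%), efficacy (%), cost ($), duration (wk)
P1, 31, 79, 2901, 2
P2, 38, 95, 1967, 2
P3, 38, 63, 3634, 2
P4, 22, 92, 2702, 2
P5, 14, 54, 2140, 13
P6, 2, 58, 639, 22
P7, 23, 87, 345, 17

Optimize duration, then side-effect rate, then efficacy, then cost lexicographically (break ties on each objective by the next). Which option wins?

First minimize duration: best is 2, kept {P1, P2, P3, P4}.
Then minimize side-effect rate: best is 22, kept {P4}.

P4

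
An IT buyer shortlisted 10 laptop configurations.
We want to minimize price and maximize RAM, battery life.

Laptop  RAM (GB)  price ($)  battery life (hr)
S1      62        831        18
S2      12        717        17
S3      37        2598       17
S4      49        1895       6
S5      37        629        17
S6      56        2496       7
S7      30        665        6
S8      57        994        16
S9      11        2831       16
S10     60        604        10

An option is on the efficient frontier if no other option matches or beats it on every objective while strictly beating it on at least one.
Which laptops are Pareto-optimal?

S1: not dominated (best RAM).
S2: dominated by S5 (RAM 37≥12, price 629≤717, battery life 17≥17).
S3: dominated by S1 (RAM 62≥37, price 831≤2598, battery life 18≥17).
S4: dominated by S1 (RAM 62≥49, price 831≤1895, battery life 18≥6).
S5: not dominated.
S6: dominated by S1 (RAM 62≥56, price 831≤2496, battery life 18≥7).
S7: dominated by S5 (RAM 37≥30, price 629≤665, battery life 17≥6).
S8: dominated by S1 (RAM 62≥57, price 831≤994, battery life 18≥16).
S9: dominated by S1 (RAM 62≥11, price 831≤2831, battery life 18≥16).
S10: not dominated (best price).

S1, S5, S10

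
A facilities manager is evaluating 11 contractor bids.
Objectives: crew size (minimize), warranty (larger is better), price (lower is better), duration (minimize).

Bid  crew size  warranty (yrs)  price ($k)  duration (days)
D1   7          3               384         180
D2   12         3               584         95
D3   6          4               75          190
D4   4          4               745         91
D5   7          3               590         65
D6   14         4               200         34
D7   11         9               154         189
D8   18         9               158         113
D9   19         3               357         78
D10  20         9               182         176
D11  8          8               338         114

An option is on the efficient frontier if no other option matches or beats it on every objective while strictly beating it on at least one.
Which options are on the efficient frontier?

D1: not dominated.
D2: not dominated.
D3: not dominated (best price).
D4: not dominated (best crew size).
D5: not dominated.
D6: not dominated (best duration).
D7: not dominated.
D8: not dominated.
D9: dominated by D6 (crew size 14≤19, warranty 4≥3, price 200≤357, duration 34≤78).
D10: dominated by D8 (crew size 18≤20, warranty 9≥9, price 158≤182, duration 113≤176).
D11: not dominated.

D1, D2, D3, D4, D5, D6, D7, D8, D11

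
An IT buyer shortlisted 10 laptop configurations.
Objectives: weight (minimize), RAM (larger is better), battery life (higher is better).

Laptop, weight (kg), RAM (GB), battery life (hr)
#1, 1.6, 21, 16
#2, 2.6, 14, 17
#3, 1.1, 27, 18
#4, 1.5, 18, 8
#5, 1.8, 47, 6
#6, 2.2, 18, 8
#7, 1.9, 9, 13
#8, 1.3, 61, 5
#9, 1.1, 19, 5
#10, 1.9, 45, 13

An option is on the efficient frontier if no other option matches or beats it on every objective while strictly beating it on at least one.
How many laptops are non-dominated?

#1: dominated by #3 (weight 1.1≤1.6, RAM 27≥21, battery life 18≥16).
#2: dominated by #3 (weight 1.1≤2.6, RAM 27≥14, battery life 18≥17).
#3: not dominated (best battery life).
#4: dominated by #3 (weight 1.1≤1.5, RAM 27≥18, battery life 18≥8).
#5: not dominated.
#6: dominated by #1 (weight 1.6≤2.2, RAM 21≥18, battery life 16≥8).
#7: dominated by #1 (weight 1.6≤1.9, RAM 21≥9, battery life 16≥13).
#8: not dominated (best RAM).
#9: dominated by #3 (weight 1.1≤1.1, RAM 27≥19, battery life 18≥5).
#10: not dominated.
Pareto-optimal: #3, #5, #8, #10 → 4.

4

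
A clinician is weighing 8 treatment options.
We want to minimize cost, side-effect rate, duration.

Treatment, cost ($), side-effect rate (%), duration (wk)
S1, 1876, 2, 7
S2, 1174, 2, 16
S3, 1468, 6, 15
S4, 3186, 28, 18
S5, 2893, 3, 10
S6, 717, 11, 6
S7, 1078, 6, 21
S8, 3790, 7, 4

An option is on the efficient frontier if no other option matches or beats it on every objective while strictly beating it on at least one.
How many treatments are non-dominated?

6

S1: not dominated.
S2: not dominated.
S3: not dominated.
S4: dominated by S1 (cost 1876≤3186, side-effect rate 2≤28, duration 7≤18).
S5: dominated by S1 (cost 1876≤2893, side-effect rate 2≤3, duration 7≤10).
S6: not dominated (best cost).
S7: not dominated.
S8: not dominated (best duration).
Pareto-optimal: S1, S2, S3, S6, S7, S8 → 6.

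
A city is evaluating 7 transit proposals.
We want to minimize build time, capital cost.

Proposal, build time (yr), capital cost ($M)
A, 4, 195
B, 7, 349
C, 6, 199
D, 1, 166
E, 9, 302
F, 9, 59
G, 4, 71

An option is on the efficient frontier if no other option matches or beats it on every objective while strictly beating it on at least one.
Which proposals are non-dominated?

A: dominated by D (build time 1≤4, capital cost 166≤195).
B: dominated by A (build time 4≤7, capital cost 195≤349).
C: dominated by A (build time 4≤6, capital cost 195≤199).
D: not dominated (best build time).
E: dominated by A (build time 4≤9, capital cost 195≤302).
F: not dominated (best capital cost).
G: not dominated.

D, F, G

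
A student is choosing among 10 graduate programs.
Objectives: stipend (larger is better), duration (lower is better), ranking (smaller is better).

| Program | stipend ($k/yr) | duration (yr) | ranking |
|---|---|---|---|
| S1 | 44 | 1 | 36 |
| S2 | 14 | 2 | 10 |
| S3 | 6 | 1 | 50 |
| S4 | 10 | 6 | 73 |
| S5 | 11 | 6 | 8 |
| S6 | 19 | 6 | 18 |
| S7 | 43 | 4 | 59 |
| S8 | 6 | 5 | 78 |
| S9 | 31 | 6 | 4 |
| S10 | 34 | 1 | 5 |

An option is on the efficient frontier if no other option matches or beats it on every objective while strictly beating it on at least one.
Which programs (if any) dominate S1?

S2: worse on stipend (14 vs 44).
S3: worse on stipend (6 vs 44).
S4: worse on stipend (10 vs 44).
S5: worse on stipend (11 vs 44).
S6: worse on stipend (19 vs 44).
S7: worse on stipend (43 vs 44).
S8: worse on stipend (6 vs 44).
S9: worse on stipend (31 vs 44).
S10: worse on stipend (34 vs 44).
No option dominates S1.

none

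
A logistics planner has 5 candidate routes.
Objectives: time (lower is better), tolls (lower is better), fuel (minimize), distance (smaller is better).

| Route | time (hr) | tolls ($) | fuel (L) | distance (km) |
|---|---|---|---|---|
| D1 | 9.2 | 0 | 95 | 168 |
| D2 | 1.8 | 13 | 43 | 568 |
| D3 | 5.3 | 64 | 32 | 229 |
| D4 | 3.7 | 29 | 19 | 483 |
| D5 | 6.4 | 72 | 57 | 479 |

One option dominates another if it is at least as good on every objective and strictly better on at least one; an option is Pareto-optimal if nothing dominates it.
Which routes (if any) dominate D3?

none

D1: worse on time (9.2 vs 5.3).
D2: worse on fuel (43 vs 32).
D4: worse on distance (483 vs 229).
D5: worse on time (6.4 vs 5.3).
No option dominates D3.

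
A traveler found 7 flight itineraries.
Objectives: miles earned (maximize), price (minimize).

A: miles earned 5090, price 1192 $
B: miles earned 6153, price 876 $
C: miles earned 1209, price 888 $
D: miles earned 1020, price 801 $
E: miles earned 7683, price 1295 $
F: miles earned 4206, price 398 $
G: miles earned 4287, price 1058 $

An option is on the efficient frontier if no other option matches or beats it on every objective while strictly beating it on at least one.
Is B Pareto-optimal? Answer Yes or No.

A: worse on miles earned (5090 vs 6153).
C: worse on miles earned (1209 vs 6153).
D: worse on miles earned (1020 vs 6153).
E: worse on price (1295 vs 876).
F: worse on miles earned (4206 vs 6153).
G: worse on miles earned (4287 vs 6153).
No option is at least as good as B on every objective and strictly better on one.

Yes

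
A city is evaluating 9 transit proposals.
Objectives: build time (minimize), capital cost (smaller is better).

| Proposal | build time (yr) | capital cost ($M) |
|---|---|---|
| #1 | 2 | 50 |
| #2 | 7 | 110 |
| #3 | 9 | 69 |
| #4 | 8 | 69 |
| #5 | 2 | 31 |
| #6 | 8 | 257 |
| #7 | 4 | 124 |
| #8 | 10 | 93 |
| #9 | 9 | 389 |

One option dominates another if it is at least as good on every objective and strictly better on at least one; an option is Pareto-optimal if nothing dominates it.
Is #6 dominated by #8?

#8 vs #6: #8 is worse on build time (10 vs 8), so it does not dominate #6.

No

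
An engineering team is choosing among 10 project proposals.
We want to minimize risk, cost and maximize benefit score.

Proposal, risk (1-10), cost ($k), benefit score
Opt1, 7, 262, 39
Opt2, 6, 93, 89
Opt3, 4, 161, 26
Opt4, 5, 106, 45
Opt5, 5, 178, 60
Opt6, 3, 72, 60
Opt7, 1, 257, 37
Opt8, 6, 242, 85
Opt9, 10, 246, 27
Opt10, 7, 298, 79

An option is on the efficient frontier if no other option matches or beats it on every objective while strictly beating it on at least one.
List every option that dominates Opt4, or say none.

Opt6: risk 3≤5, cost 72≤106, benefit score 60≥45 — dominates Opt4.
Others (Opt1, Opt2, Opt3, Opt5, Opt7, Opt8, Opt9, Opt10) are each worse than Opt4 on at least one objective.

Opt6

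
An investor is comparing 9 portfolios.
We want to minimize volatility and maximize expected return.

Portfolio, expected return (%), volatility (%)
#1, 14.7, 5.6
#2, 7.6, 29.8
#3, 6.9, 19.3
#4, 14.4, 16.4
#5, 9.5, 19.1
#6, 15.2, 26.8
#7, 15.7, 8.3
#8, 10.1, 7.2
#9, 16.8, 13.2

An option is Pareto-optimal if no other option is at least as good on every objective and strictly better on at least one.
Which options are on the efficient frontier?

#1, #7, #9

#1: not dominated (best volatility).
#2: dominated by #1 (expected return 14.7≥7.6, volatility 5.6≤29.8).
#3: dominated by #1 (expected return 14.7≥6.9, volatility 5.6≤19.3).
#4: dominated by #1 (expected return 14.7≥14.4, volatility 5.6≤16.4).
#5: dominated by #1 (expected return 14.7≥9.5, volatility 5.6≤19.1).
#6: dominated by #7 (expected return 15.7≥15.2, volatility 8.3≤26.8).
#7: not dominated.
#8: dominated by #1 (expected return 14.7≥10.1, volatility 5.6≤7.2).
#9: not dominated (best expected return).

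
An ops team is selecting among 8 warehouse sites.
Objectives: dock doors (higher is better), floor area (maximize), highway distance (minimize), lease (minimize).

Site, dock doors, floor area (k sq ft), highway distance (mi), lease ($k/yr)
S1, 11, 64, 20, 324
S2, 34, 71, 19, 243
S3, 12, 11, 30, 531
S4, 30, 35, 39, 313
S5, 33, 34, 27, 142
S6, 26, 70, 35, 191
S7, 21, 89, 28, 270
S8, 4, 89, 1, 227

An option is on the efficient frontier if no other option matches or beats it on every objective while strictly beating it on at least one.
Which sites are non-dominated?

S1: dominated by S2 (dock doors 34≥11, floor area 71≥64, highway distance 19≤20, lease 243≤324).
S2: not dominated (best dock doors).
S3: dominated by S2 (dock doors 34≥12, floor area 71≥11, highway distance 19≤30, lease 243≤531).
S4: dominated by S2 (dock doors 34≥30, floor area 71≥35, highway distance 19≤39, lease 243≤313).
S5: not dominated (best lease).
S6: not dominated.
S7: not dominated.
S8: not dominated (best highway distance).

S2, S5, S6, S7, S8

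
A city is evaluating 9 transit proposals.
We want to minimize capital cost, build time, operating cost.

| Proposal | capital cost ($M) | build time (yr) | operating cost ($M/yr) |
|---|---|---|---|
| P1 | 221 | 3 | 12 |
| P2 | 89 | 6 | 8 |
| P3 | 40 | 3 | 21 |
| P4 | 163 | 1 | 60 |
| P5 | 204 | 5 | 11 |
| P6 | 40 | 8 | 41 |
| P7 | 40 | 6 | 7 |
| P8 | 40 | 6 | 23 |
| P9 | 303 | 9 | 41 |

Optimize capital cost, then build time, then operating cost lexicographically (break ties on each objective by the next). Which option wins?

First minimize capital cost: best is 40, kept {P3, P6, P7, P8}.
Then minimize build time: best is 3, kept {P3}.

P3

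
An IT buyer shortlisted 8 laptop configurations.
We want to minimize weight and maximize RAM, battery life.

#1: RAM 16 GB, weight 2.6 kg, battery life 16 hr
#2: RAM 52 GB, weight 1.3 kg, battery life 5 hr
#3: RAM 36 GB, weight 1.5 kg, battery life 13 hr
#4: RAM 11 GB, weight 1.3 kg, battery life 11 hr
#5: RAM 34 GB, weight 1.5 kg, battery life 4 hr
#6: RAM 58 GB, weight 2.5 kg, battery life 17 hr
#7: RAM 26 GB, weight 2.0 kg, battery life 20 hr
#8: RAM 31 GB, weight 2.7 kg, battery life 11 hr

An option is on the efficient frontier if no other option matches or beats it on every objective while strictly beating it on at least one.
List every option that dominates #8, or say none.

#3: RAM 36≥31, weight 1.5≤2.7, battery life 13≥11 — dominates #8.
#6: RAM 58≥31, weight 2.5≤2.7, battery life 17≥11 — dominates #8.
Others (#1, #2, #4, #5, #7) are each worse than #8 on at least one objective.

#3, #6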